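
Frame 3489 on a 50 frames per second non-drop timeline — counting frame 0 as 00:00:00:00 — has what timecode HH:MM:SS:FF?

00:01:09:39

3489 ÷ 50 = 69 full seconds, remainder 39 frames.
69 s = 0 h 1 min 9 s.
Timecode: 00:01:09:39.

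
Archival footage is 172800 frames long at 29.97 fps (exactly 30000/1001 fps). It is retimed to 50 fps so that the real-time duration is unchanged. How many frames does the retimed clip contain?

288288 frames

Target frames = source frames × (target rate / source rate) = 172800 × (50)/(30000/1001) = 172800 × 1001/600 = 288288.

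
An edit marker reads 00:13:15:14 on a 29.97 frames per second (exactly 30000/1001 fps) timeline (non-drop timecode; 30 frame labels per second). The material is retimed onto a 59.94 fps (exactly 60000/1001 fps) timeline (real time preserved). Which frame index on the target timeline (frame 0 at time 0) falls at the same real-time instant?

frame 47728

Source frame index: (0×3600 + 13×60 + 15) × 30 + 14 = 23864.
Real time: 23864 / (30000/1001) = 2985983/3750 s.
Target frame: (2985983/3750) × (60000/1001) = 47728.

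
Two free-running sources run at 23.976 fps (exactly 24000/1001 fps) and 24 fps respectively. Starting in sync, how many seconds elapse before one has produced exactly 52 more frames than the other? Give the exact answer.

13013/6 seconds

The gap grows by |24 − 24000/1001| = 24/1001 frames per second.
Time for a 52-frame gap: 52 ÷ (24/1001) = 13013/6 s.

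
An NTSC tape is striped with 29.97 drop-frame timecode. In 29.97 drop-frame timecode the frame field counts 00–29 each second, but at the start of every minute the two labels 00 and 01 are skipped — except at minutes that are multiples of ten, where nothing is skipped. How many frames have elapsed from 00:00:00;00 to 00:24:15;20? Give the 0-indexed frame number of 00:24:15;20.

As if non-drop at 30 labels/s: (0 × 3600 + 24 × 60 + 15) × 30 + 20 = 43670.
Minute boundaries passed: 24; those not divisible by 10: 24 − 2 = 22; dropped labels = 2 × 22 = 44.
Actual frame index = 43670 − 44 = 43626.

43626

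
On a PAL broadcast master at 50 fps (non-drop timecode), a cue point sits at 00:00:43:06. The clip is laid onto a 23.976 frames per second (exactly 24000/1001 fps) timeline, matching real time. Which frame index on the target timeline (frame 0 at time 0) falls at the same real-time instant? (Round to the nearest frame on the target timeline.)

frame 1034

Source frame index: (0×3600 + 0×60 + 43) × 50 + 6 = 2156.
Real time: 2156 / (50) = 1078/25 s.
Target frame: (1078/25) × (24000/1001) = 13440/13 ≈ 1033.846 → 1034.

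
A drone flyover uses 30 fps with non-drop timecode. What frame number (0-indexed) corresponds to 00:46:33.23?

Total seconds to the label: (0 × 3600 + 46 × 60 + 33) = 2793.
Frame index = 2793 × 30 + 23 = 83813.

frame 83813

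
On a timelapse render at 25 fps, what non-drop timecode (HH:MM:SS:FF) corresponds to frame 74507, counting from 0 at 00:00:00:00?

74507 ÷ 25 = 2980 full seconds, remainder 7 frames.
2980 s = 0 h 49 min 40 s.
Timecode: 00:49:40:07.

00:49:40:07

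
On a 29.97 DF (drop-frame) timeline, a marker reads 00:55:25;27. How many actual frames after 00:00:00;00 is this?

Complete 10-minute blocks: 5, each 17982 frames → 89910.
Remaining 5 whole minutes in the current block: 1800 + 4 × 1798 = 8992 frames.
Within the current minute: 25 × 30 + 27 − 2 = 775 (labels ;00/;01 skipped at this minute). Total = 89910 + 8992 + 775 = 99677.

99677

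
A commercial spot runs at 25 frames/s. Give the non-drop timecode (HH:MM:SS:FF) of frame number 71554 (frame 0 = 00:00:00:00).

00:47:42:04

71554 ÷ 25 = 2862 full seconds, remainder 4 frames.
2862 s = 0 h 47 min 42 s.
Timecode: 00:47:42:04.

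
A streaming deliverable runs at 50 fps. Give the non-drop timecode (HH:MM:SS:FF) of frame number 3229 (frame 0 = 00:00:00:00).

3229 ÷ 50 = 64 full seconds, remainder 29 frames.
64 s = 0 h 1 min 4 s.
Timecode: 00:01:04:29.

00:01:04:29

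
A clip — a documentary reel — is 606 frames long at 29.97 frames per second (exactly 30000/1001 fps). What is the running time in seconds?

20.2202 seconds

Running time = 606 / (30000/1001) = 20.2202 s.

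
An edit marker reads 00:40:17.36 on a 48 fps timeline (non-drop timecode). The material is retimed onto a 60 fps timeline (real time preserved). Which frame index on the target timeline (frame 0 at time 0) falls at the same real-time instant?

frame 145065

Source frame index: (0×3600 + 40×60 + 17) × 48 + 36 = 116052.
Real time: 116052 / (48) = 9671/4 s.
Target frame: (9671/4) × (60) = 145065.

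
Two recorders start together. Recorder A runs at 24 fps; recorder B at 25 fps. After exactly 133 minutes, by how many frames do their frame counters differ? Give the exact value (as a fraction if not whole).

133 min = 7980 s.
A emits 24 × 7980 = 191520 frames; B emits 25 × 7980 = 199500.
Difference = 7980 frames; B is ahead of A.

7980 frames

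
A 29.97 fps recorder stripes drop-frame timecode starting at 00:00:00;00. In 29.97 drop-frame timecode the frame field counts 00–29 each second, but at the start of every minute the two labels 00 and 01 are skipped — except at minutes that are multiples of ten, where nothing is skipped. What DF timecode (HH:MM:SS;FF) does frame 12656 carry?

00:07:02;10

Ten DF minutes hold 17982 frames, so frame 12656 lies in block 0 (frames 0–17981) with 12656 frames into that block.
The block's first minute is 1800 frames and the rest 1798 each; 12656 frames reaches minute 7, so 0 × 18 + 7 × 2 = 14 labels have been skipped so far.
Adding those back, label number 12656 + 14 = 12670 at 30 labels/s is 422 s + 10 f = 0 h 7 min 2 s frame 10, i.e. 00:07:02;10.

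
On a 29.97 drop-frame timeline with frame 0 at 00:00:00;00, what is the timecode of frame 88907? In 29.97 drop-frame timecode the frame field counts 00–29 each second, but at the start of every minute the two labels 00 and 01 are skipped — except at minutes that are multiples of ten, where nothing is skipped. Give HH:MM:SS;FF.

Ten DF minutes hold 17982 frames, so frame 88907 lies in block 4 (frames 71928–89909) with 16979 frames into that block.
The block's first minute is 1800 frames and the rest 1798 each; 16979 frames reaches minute 9, so 4 × 18 + 9 × 2 = 90 labels have been skipped so far.
Adding those back, label number 88907 + 90 = 88997 at 30 labels/s is 2966 s + 17 f = 0 h 49 min 26 s frame 17, i.e. 00:49:26;17.

00:49:26;17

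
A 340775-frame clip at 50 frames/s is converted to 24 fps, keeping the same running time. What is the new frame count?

Target frames = source frames × (target rate / source rate) = 340775 × (24)/(50) = 340775 × 12/25 = 163572.

163572 frames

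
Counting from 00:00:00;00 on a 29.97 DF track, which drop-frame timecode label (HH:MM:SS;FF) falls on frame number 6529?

00:03:37;25

Each 10-minute DF block holds 10 × 60 × 30 − 9 × 2 = 17982 frames. 6529 ÷ 17982 → 0 full blocks, remainder 6529.
Within the partial block the first minute is 1800 frames and each further minute 1798, so 3 further minute boundaries passed. Total skipped labels = 18 × 0 + 2 × 3 = 6.
Non-drop label index = 6529 + 6 = 6535; at 30 labels/s that is 00:03:37:25, i.e. DF 00:03:37;25.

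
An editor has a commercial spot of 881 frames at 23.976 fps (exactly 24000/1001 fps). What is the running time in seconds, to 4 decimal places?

Running time = 881 × 1001/24000 = 881881/24000 s ≈ 36.7450 s.

36.7450 seconds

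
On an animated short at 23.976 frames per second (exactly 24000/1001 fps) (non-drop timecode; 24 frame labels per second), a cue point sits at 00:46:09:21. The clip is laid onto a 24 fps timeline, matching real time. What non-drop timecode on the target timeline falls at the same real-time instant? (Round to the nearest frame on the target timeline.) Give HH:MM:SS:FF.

Source frame index: (0×3600 + 46×60 + 9) × 24 + 21 = 66477.
Real time: 66477 / (24000/1001) = 22181159/8000 s.
Target frame: (22181159/8000) × (24) = 66543477/1000 ≈ 66543.477 → 66543.
At 24 labels/s: frame 66543 → 00:46:12:15.

00:46:12:15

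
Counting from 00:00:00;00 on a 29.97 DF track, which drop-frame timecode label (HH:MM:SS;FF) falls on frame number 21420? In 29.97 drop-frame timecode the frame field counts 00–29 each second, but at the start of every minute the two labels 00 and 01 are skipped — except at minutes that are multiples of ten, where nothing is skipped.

Ten DF minutes hold 17982 frames, so frame 21420 lies in block 1 (frames 17982–35963) with 3438 frames into that block.
The block's first minute is 1800 frames and the rest 1798 each; 3438 frames reaches minute 1, so 1 × 18 + 1 × 2 = 20 labels have been skipped so far.
Adding those back, label number 21420 + 20 = 21440 at 30 labels/s is 714 s + 20 f = 0 h 11 min 54 s frame 20, i.e. 00:11:54;20.

00:11:54;20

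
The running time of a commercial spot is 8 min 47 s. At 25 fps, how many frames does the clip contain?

13175 frames

8 min 47 s = 527 s.
Frames = 527 × 25 = 13175.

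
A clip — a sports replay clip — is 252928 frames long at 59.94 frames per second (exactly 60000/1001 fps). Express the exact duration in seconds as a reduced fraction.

7911904/1875 seconds

Running time = 252928 ÷ (60000/1001) = 252928 × 1001/60000 = 7911904/1875 s.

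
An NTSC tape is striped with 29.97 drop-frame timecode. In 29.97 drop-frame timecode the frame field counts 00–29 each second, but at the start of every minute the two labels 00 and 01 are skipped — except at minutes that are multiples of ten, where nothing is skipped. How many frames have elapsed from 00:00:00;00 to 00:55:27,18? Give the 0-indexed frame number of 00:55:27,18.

99728

Complete 10-minute blocks: 5, each 17982 frames → 89910.
Remaining 5 whole minutes in the current block: 1800 + 4 × 1798 = 8992 frames.
Within the current minute: 27 × 30 + 18 − 2 = 826 (labels ;00/;01 skipped at this minute). Total = 89910 + 8992 + 826 = 99728.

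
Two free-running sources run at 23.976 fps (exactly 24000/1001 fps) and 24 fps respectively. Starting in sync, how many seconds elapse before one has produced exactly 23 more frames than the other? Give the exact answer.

The gap grows by |24 − 24000/1001| = 24/1001 frames per second.
Time for a 23-frame gap: 23 ÷ (24/1001) = 23023/24 s.

23023/24 seconds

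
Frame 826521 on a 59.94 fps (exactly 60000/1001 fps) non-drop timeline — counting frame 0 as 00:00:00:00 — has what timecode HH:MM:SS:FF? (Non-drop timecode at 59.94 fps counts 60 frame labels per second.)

03:49:35:21

826521 ÷ 60 = 13775 full seconds, remainder 21 frames.
13775 s = 3 h 49 min 35 s.
Timecode: 03:49:35:21.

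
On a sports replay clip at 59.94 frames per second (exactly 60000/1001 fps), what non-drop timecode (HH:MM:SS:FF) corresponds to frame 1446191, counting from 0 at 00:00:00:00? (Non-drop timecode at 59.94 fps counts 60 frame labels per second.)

06:41:43:11

1446191 ÷ 60 = 24103 full seconds, remainder 11 frames.
24103 s = 6 h 41 min 43 s.
Timecode: 06:41:43:11.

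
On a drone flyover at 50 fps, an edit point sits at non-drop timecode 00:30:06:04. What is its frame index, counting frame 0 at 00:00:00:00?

90304

Total seconds to the label: (0 × 3600 + 30 × 60 + 6) = 1806.
Frame index = 1806 × 50 + 4 = 90304.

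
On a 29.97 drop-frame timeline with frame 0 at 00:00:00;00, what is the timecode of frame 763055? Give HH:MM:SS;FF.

Each 10-minute DF block holds 10 × 60 × 30 − 9 × 2 = 17982 frames. 763055 ÷ 17982 → 42 full blocks, remainder 7811.
Within the partial block the first minute is 1800 frames and each further minute 1798, so 4 further minute boundaries passed. Total skipped labels = 18 × 42 + 2 × 4 = 764.
Non-drop label index = 763055 + 764 = 763819; at 30 labels/s that is 07:04:20:19, i.e. DF 07:04:20;19.

07:04:20;19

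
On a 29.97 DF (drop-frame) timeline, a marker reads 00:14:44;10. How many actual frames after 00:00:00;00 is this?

26504

As if non-drop at 30 labels/s: (0 × 3600 + 14 × 60 + 44) × 30 + 10 = 26530.
Minute boundaries passed: 14; those not divisible by 10: 14 − 1 = 13; dropped labels = 2 × 13 = 26.
Actual frame index = 26530 − 26 = 26504.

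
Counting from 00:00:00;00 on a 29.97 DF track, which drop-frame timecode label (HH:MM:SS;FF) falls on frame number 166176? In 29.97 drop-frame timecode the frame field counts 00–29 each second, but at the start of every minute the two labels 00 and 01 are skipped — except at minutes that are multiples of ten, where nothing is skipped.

01:32:24;22

Each 10-minute DF block holds 10 × 60 × 30 − 9 × 2 = 17982 frames. 166176 ÷ 17982 → 9 full blocks, remainder 4338.
Within the partial block the first minute is 1800 frames and each further minute 1798, so 2 further minute boundaries passed. Total skipped labels = 18 × 9 + 2 × 2 = 166.
Non-drop label index = 166176 + 166 = 166342; at 30 labels/s that is 01:32:24:22, i.e. DF 01:32:24;22.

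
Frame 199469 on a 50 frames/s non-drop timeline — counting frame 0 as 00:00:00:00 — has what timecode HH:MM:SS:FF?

01:06:29:19

199469 ÷ 50 = 3989 full seconds, remainder 19 frames.
3989 s = 1 h 6 min 29 s.
Timecode: 01:06:29:19.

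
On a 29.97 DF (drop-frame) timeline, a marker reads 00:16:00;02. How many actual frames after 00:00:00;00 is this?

28772

As if non-drop at 30 labels/s: (0 × 3600 + 16 × 60 + 0) × 30 + 2 = 28802.
Minute boundaries passed: 16; those not divisible by 10: 16 − 1 = 15; dropped labels = 2 × 15 = 30.
Actual frame index = 28802 − 30 = 28772.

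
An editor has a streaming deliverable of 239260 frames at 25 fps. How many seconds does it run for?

9570.4 seconds

Running time = 239260 / (25) = 9570.4 s.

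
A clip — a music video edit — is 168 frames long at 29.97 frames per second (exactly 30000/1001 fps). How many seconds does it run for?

5.6056 seconds

Running time = 168 / (30000/1001) = 5.6056 s.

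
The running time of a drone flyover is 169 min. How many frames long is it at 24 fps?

169 min = 10140 s.
Frames = 10140 × 24 = 243360.

243360 frames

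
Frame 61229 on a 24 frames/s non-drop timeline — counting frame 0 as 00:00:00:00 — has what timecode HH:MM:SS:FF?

61229 ÷ 24 = 2551 full seconds, remainder 5 frames.
2551 s = 0 h 42 min 31 s.
Timecode: 00:42:31:05.

00:42:31:05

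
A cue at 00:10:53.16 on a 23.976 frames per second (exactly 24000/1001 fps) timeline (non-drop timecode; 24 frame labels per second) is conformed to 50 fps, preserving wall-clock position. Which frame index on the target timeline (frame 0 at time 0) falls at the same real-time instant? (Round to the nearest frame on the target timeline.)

frame 32716

Source frame index: (0×3600 + 10×60 + 53) × 24 + 16 = 15688.
Real time: 15688 / (24000/1001) = 1962961/3000 s.
Target frame: (1962961/3000) × (50) = 1962961/60 ≈ 32716.017 → 32716.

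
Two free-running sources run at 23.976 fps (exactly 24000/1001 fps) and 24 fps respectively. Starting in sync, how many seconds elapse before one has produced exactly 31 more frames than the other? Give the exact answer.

31031/24 seconds

The gap grows by |24 − 24000/1001| = 24/1001 frames per second.
Time for a 31-frame gap: 31 ÷ (24/1001) = 31031/24 s.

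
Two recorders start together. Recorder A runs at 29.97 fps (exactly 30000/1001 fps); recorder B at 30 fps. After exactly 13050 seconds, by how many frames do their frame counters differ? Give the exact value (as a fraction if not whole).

391500/1001 frames

A emits 30000/1001 × 13050 = 391500000/1001 frames; B emits 30 × 13050 = 391500.
Difference = 391500/1001 frames (≈ 391.1089); B is ahead of A.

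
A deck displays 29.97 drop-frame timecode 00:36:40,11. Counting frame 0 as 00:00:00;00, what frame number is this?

65945

Complete 10-minute blocks: 3, each 17982 frames → 53946.
Remaining 6 whole minutes in the current block: 1800 + 5 × 1798 = 10790 frames.
Within the current minute: 40 × 30 + 11 − 2 = 1209 (labels ;00/;01 skipped at this minute). Total = 53946 + 10790 + 1209 = 65945.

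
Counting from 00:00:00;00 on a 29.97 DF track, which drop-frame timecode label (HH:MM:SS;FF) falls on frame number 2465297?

Ten DF minutes hold 17982 frames, so frame 2465297 lies in block 137 (frames 2463534–2481515) with 1763 frames into that block.
The block's first minute is 1800 frames and the rest 1798 each; 1763 frames reaches minute 0, so 137 × 18 + 0 × 2 = 2466 labels have been skipped so far.
Adding those back, label number 2465297 + 2466 = 2467763 at 30 labels/s is 82258 s + 23 f = 22 h 50 min 58 s frame 23, i.e. 22:50:58;23.

22:50:58;23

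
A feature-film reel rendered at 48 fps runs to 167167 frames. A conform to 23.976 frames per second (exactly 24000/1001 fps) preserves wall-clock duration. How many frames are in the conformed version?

83500 frames

Target frames = source frames × (target rate / source rate) = 167167 × (24000/1001)/(48) = 167167 × 500/1001 = 83500.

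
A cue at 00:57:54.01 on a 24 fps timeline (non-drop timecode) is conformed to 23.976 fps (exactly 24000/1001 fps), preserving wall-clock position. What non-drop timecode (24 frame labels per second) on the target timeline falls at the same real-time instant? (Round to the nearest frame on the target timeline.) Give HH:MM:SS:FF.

00:57:50:14

Source frame index: (0×3600 + 57×60 + 54) × 24 + 1 = 83377.
Real time: 83377 / (24) = 83377/24 s.
Target frame: (83377/24) × (24000/1001) = 11911000/143 ≈ 83293.706 → 83294.
At 24 labels/s: frame 83294 → 00:57:50:14.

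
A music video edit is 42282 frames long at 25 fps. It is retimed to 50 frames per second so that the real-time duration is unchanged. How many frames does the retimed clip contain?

84564 frames

Target frames = source frames × (target rate / source rate) = 42282 × (50)/(25) = 42282 × 2 = 84564.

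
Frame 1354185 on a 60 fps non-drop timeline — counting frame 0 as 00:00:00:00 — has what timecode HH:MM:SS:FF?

06:16:09:45

1354185 ÷ 60 = 22569 full seconds, remainder 45 frames.
22569 s = 6 h 16 min 9 s.
Timecode: 06:16:09:45.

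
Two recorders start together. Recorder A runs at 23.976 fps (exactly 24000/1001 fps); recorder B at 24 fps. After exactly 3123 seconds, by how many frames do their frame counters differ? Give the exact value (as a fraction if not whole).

A emits 24000/1001 × 3123 = 74952000/1001 frames; B emits 24 × 3123 = 74952.
Difference = 74952/1001 frames (≈ 74.8771); B is ahead of A.

74952/1001 frames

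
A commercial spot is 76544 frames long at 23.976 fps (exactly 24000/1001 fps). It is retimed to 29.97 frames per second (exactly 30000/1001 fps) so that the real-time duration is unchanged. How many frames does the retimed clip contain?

Target frames = source frames × (target rate / source rate) = 76544 × (30000/1001)/(24000/1001) = 76544 × 5/4 = 95680.

95680 frames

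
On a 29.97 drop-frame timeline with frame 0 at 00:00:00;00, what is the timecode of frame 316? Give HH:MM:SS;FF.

Each 10-minute DF block holds 10 × 60 × 30 − 9 × 2 = 17982 frames. 316 ÷ 17982 → 0 full blocks, remainder 316.
Within the partial block the first minute is 1800 frames and each further minute 1798, so 0 further minute boundaries passed. Total skipped labels = 18 × 0 + 2 × 0 = 0.
Non-drop label index = 316 + 0 = 316; at 30 labels/s that is 00:00:10:16, i.e. DF 00:00:10;16.

00:00:10;16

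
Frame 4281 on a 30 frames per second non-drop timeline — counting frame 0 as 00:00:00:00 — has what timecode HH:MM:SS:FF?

4281 ÷ 30 = 142 full seconds, remainder 21 frames.
142 s = 0 h 2 min 22 s.
Timecode: 00:02:22:21.

00:02:22:21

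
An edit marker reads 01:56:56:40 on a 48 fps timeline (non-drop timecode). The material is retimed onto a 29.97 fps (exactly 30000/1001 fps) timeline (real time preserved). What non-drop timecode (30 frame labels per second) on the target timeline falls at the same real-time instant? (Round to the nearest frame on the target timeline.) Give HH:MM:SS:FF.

01:56:49:25

Source frame index: (1×3600 + 56×60 + 56) × 48 + 40 = 336808.
Real time: 336808 / (48) = 42101/6 s.
Target frame: (42101/6) × (30000/1001) = 210505000/1001 ≈ 210294.705 → 210295.
At 30 labels/s: frame 210295 → 01:56:49:25.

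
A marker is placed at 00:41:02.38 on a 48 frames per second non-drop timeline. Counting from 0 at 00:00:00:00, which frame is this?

Total seconds to the label: (0 × 3600 + 41 × 60 + 2) = 2462.
Frame index = 2462 × 48 + 38 = 118214.

frame 118214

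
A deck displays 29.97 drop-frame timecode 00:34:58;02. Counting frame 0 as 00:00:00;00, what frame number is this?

62880

Complete 10-minute blocks: 3, each 17982 frames → 53946.
Remaining 4 whole minutes in the current block: 1800 + 3 × 1798 = 7194 frames.
Within the current minute: 58 × 30 + 2 − 2 = 1740 (labels ;00/;01 skipped at this minute). Total = 53946 + 7194 + 1740 = 62880.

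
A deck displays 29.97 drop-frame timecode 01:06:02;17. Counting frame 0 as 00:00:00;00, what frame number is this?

Complete 10-minute blocks: 6, each 17982 frames → 107892.
Remaining 6 whole minutes in the current block: 1800 + 5 × 1798 = 10790 frames.
Within the current minute: 2 × 30 + 17 − 2 = 75 (labels ;00/;01 skipped at this minute). Total = 107892 + 10790 + 75 = 118757.

118757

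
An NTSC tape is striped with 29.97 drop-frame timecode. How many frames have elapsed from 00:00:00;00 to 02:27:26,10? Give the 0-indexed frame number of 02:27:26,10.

As if non-drop at 30 labels/s: (2 × 3600 + 27 × 60 + 26) × 30 + 10 = 265390.
Minute boundaries passed: 147; those not divisible by 10: 147 − 14 = 133; dropped labels = 2 × 133 = 266.
Actual frame index = 265390 − 266 = 265124.

265124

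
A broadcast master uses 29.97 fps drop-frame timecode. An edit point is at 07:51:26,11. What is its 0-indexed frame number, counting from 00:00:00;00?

847743

As if non-drop at 30 labels/s: (7 × 3600 + 51 × 60 + 26) × 30 + 11 = 848591.
Minute boundaries passed: 471; those not divisible by 10: 471 − 47 = 424; dropped labels = 2 × 424 = 848.
Actual frame index = 848591 − 848 = 847743.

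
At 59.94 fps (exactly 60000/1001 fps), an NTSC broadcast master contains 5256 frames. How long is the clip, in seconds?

87.6876 seconds

Running time = 5256 / (60000/1001) = 87.6876 s.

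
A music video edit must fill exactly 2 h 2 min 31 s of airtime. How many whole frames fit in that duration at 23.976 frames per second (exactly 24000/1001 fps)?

176247 frames

2 h 2 min 31 s = 7351 s.
Frames = 7351 × 24000/1001 = 176424000/1001 ≈ 176247.7522.
Complete frames: 176247.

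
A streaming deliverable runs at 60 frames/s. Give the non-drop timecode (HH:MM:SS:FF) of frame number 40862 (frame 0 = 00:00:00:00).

40862 ÷ 60 = 681 full seconds, remainder 2 frames.
681 s = 0 h 11 min 21 s.
Timecode: 00:11:21:02.

00:11:21:02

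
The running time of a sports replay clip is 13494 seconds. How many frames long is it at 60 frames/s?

Frames = 13494 × 60 = 809640.

809640 frames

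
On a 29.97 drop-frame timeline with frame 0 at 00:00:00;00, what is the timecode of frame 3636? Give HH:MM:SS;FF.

Ten DF minutes hold 17982 frames, so frame 3636 lies in block 0 (frames 0–17981) with 3636 frames into that block.
The block's first minute is 1800 frames and the rest 1798 each; 3636 frames reaches minute 2, so 0 × 18 + 2 × 2 = 4 labels have been skipped so far.
Adding those back, label number 3636 + 4 = 3640 at 30 labels/s is 121 s + 10 f = 0 h 2 min 1 s frame 10, i.e. 00:02:01;10.

00:02:01;10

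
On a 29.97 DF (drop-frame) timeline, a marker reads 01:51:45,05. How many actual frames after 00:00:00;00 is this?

Complete 10-minute blocks: 11, each 17982 frames → 197802.
Remaining 1 whole minute in the current block: 1800 + 0 × 1798 = 1800 frames.
Within the current minute: 45 × 30 + 5 − 2 = 1353 (labels ;00/;01 skipped at this minute). Total = 197802 + 1800 + 1353 = 200955.

200955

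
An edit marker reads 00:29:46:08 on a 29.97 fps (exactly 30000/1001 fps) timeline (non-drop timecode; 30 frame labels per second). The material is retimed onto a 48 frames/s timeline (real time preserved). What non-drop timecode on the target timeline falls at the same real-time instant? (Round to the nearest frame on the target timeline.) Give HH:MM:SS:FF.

Source frame index: (0×3600 + 29×60 + 46) × 30 + 8 = 53588.
Real time: 53588 / (30000/1001) = 13410397/7500 s.
Target frame: (13410397/7500) × (48) = 53641588/625 ≈ 85826.541 → 85827.
At 48 labels/s: frame 85827 → 00:29:48:03.

00:29:48:03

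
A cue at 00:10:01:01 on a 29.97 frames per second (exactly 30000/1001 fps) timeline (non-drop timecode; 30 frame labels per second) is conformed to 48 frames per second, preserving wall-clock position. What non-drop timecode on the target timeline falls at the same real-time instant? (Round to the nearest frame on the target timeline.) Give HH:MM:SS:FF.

00:10:01:30

Source frame index: (0×3600 + 10×60 + 1) × 30 + 1 = 18031.
Real time: 18031 / (30000/1001) = 18049031/30000 s.
Target frame: (18049031/30000) × (48) = 18049031/625 ≈ 28878.450 → 28878.
At 48 labels/s: frame 28878 → 00:10:01:30.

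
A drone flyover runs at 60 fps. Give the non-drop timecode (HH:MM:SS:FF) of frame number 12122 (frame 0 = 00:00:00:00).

12122 ÷ 60 = 202 full seconds, remainder 2 frames.
202 s = 0 h 3 min 22 s.
Timecode: 00:03:22:02.

00:03:22:02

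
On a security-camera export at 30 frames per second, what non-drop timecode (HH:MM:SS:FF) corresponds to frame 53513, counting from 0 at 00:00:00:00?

53513 ÷ 30 = 1783 full seconds, remainder 23 frames.
1783 s = 0 h 29 min 43 s.
Timecode: 00:29:43:23.

00:29:43:23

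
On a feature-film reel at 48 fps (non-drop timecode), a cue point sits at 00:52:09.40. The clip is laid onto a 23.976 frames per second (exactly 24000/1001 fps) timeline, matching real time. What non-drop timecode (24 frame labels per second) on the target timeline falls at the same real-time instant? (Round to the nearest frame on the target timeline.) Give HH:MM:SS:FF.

00:52:06:17

Source frame index: (0×3600 + 52×60 + 9) × 48 + 40 = 150232.
Real time: 150232 / (48) = 18779/6 s.
Target frame: (18779/6) × (24000/1001) = 75116000/1001 ≈ 75040.959 → 75041.
At 24 labels/s: frame 75041 → 00:52:06:17.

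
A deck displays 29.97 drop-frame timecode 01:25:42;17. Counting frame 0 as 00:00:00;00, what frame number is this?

As if non-drop at 30 labels/s: (1 × 3600 + 25 × 60 + 42) × 30 + 17 = 154277.
Minute boundaries passed: 85; those not divisible by 10: 85 − 8 = 77; dropped labels = 2 × 77 = 154.
Actual frame index = 154277 − 154 = 154123.

154123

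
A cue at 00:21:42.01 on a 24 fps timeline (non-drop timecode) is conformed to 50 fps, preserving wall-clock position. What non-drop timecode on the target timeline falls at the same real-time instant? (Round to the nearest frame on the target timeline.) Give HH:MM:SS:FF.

00:21:42:02

Source frame index: (0×3600 + 21×60 + 42) × 24 + 1 = 31249.
Real time: 31249 / (24) = 31249/24 s.
Target frame: (31249/24) × (50) = 781225/12 ≈ 65102.083 → 65102.
At 50 labels/s: frame 65102 → 00:21:42:02.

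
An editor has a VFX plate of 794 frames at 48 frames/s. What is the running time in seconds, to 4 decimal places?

16.5417 seconds

Running time = 794 × 1/48 = 397/24 s ≈ 16.5417 s.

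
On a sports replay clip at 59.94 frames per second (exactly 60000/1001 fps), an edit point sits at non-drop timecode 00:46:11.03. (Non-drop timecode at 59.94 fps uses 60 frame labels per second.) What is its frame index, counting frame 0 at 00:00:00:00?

frame 166263

Total seconds to the label: (0 × 3600 + 46 × 60 + 11) = 2771.
Frame index = 2771 × 60 + 3 = 166263.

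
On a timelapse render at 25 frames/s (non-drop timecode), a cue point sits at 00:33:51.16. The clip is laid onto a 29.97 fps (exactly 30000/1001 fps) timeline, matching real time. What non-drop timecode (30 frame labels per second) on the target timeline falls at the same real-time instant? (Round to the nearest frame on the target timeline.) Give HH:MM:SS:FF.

Source frame index: (0×3600 + 33×60 + 51) × 25 + 16 = 50791.
Real time: 50791 / (25) = 50791/25 s.
Target frame: (50791/25) × (30000/1001) = 4688400/77 ≈ 60888.312 → 60888.
At 30 labels/s: frame 60888 → 00:33:49:18.

00:33:49:18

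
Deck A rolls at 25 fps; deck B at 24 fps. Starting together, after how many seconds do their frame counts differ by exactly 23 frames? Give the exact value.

23 seconds

The gap grows by |24 − 25| = 1 frame per second.
Time for a 23-frame gap: 23 ÷ (1) = 23 s.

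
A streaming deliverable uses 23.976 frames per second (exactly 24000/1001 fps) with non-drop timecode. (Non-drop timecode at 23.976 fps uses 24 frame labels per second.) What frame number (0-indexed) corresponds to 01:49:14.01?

157297

Total seconds to the label: (1 × 3600 + 49 × 60 + 14) = 6554.
Frame index = 6554 × 24 + 1 = 157297.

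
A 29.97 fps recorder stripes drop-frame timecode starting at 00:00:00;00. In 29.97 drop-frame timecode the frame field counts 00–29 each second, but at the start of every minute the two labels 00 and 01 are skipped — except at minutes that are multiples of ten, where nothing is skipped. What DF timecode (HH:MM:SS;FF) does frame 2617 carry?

Ten DF minutes hold 17982 frames, so frame 2617 lies in block 0 (frames 0–17981) with 2617 frames into that block.
The block's first minute is 1800 frames and the rest 1798 each; 2617 frames reaches minute 1, so 0 × 18 + 1 × 2 = 2 labels have been skipped so far.
Adding those back, label number 2617 + 2 = 2619 at 30 labels/s is 87 s + 9 f = 0 h 1 min 27 s frame 9, i.e. 00:01:27;09.

00:01:27;09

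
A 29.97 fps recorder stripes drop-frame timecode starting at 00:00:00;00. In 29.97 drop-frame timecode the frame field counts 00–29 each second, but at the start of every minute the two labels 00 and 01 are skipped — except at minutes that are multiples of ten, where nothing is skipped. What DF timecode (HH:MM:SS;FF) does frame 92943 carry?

00:51:41;05

Each 10-minute DF block holds 10 × 60 × 30 − 9 × 2 = 17982 frames. 92943 ÷ 17982 → 5 full blocks, remainder 3033.
Within the partial block the first minute is 1800 frames and each further minute 1798, so 1 further minute boundary passed. Total skipped labels = 18 × 5 + 2 × 1 = 92.
Non-drop label index = 92943 + 92 = 93035; at 30 labels/s that is 00:51:41:05, i.e. DF 00:51:41;05.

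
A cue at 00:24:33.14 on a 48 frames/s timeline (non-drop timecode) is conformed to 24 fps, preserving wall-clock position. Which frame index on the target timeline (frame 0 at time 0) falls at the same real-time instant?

Source frame index: (0×3600 + 24×60 + 33) × 48 + 14 = 70718.
Real time: 70718 / (48) = 35359/24 s.
Target frame: (35359/24) × (24) = 35359.

frame 35359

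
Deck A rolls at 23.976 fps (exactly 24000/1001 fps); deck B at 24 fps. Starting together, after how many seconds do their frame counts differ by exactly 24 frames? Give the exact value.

1001 seconds

The gap grows by |24 − 24000/1001| = 24/1001 frames per second.
Time for a 24-frame gap: 24 ÷ (24/1001) = 1001 s.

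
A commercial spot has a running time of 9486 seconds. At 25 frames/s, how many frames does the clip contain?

Frames = 9486 × 25 = 237150.

237150 frames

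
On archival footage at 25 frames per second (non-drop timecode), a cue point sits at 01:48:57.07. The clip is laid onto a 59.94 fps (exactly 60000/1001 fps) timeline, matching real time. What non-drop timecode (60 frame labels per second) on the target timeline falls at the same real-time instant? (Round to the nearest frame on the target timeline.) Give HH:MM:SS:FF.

01:48:50:45

Source frame index: (1×3600 + 48×60 + 57) × 25 + 7 = 163432.
Real time: 163432 / (25) = 163432/25 s.
Target frame: (163432/25) × (60000/1001) = 392236800/1001 ≈ 391844.955 → 391845.
At 60 labels/s: frame 391845 → 01:48:50:45.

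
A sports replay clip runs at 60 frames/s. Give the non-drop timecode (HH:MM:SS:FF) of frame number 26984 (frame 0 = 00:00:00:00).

26984 ÷ 60 = 449 full seconds, remainder 44 frames.
449 s = 0 h 7 min 29 s.
Timecode: 00:07:29:44.

00:07:29:44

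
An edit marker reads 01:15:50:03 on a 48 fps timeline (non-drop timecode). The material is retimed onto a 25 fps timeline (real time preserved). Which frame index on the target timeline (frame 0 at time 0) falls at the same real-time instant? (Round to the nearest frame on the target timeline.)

frame 113752

Source frame index: (1×3600 + 15×60 + 50) × 48 + 3 = 218403.
Real time: 218403 / (48) = 72801/16 s.
Target frame: (72801/16) × (25) = 1820025/16 ≈ 113751.562 → 113752.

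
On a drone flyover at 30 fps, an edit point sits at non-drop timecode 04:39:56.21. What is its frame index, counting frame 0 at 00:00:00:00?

Total seconds to the label: (4 × 3600 + 39 × 60 + 56) = 16796.
Frame index = 16796 × 30 + 21 = 503901.

frame 503901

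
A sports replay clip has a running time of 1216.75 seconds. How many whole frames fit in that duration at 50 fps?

Frames = 1216.75 × 50 = 121675/2 ≈ 60837.5000.
Complete frames: 60837.

60837 frames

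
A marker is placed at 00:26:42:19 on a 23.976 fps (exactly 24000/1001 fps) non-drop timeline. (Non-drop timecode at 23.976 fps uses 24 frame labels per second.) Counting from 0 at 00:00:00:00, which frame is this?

Total seconds to the label: (0 × 3600 + 26 × 60 + 42) = 1602.
Frame index = 1602 × 24 + 19 = 38467.

frame 38467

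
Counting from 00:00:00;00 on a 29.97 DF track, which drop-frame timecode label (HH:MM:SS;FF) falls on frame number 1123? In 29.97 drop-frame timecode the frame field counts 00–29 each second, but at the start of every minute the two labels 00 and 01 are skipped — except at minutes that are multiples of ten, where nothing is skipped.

00:00:37;13

Each 10-minute DF block holds 10 × 60 × 30 − 9 × 2 = 17982 frames. 1123 ÷ 17982 → 0 full blocks, remainder 1123.
Within the partial block the first minute is 1800 frames and each further minute 1798, so 0 further minute boundaries passed. Total skipped labels = 18 × 0 + 2 × 0 = 0.
Non-drop label index = 1123 + 0 = 1123; at 30 labels/s that is 00:00:37:13, i.e. DF 00:00:37;13.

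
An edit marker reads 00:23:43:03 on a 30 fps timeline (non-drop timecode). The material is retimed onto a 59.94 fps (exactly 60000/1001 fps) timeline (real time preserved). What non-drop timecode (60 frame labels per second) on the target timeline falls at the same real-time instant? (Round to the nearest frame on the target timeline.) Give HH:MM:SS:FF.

Source frame index: (0×3600 + 23×60 + 43) × 30 + 3 = 42693.
Real time: 42693 / (30) = 14231/10 s.
Target frame: (14231/10) × (60000/1001) = 12198000/143 ≈ 85300.699 → 85301.
At 60 labels/s: frame 85301 → 00:23:41:41.

00:23:41:41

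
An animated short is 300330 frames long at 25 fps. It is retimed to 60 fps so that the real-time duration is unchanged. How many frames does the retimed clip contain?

720792 frames

Target frames = source frames × (target rate / source rate) = 300330 × (60)/(25) = 300330 × 12/5 = 720792.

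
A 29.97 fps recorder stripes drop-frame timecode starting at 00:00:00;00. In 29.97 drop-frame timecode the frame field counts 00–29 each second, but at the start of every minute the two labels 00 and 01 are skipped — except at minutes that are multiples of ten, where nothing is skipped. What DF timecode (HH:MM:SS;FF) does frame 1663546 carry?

Ten DF minutes hold 17982 frames, so frame 1663546 lies in block 92 (frames 1654344–1672325) with 9202 frames into that block.
The block's first minute is 1800 frames and the rest 1798 each; 9202 frames reaches minute 5, so 92 × 18 + 5 × 2 = 1666 labels have been skipped so far.
Adding those back, label number 1663546 + 1666 = 1665212 at 30 labels/s is 55507 s + 2 f = 15 h 25 min 7 s frame 2, i.e. 15:25:07;02.

15:25:07;02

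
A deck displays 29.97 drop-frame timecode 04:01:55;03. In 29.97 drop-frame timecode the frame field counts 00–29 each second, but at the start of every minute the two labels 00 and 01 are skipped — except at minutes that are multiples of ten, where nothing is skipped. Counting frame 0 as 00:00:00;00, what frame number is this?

435019

Complete 10-minute blocks: 24, each 17982 frames → 431568.
Remaining 1 whole minute in the current block: 1800 + 0 × 1798 = 1800 frames.
Within the current minute: 55 × 30 + 3 − 2 = 1651 (labels ;00/;01 skipped at this minute). Total = 431568 + 1800 + 1651 = 435019.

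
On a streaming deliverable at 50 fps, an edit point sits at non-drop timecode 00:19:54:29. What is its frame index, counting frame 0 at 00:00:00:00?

frame 59729

Total seconds to the label: (0 × 3600 + 19 × 60 + 54) = 1194.
Frame index = 1194 × 50 + 29 = 59729.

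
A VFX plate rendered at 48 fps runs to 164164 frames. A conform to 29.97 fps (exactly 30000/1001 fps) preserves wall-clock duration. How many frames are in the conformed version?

102500 frames

Target frames = source frames × (target rate / source rate) = 164164 × (30000/1001)/(48) = 164164 × 625/1001 = 102500.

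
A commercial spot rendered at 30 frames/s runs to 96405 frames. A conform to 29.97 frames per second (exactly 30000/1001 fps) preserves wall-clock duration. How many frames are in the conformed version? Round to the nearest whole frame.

Frames at target rate = 96405 × (30000/1001) / (30) = 96405000/1001 ≈ 96308.691.
Nearest whole frame: 96309.

96309 frames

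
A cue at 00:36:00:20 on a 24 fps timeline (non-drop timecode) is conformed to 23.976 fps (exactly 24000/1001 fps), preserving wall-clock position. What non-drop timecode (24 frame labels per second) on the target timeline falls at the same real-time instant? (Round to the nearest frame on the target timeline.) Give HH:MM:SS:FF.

00:35:58:16

Source frame index: (0×3600 + 36×60 + 0) × 24 + 20 = 51860.
Real time: 51860 / (24) = 12965/6 s.
Target frame: (12965/6) × (24000/1001) = 51860000/1001 ≈ 51808.192 → 51808.
At 24 labels/s: frame 51808 → 00:35:58:16.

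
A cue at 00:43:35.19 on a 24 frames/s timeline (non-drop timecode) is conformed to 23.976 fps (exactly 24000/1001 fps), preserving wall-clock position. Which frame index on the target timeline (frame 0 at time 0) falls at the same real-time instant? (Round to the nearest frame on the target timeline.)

frame 62716

Source frame index: (0×3600 + 43×60 + 35) × 24 + 19 = 62779.
Real time: 62779 / (24) = 62779/24 s.
Target frame: (62779/24) × (24000/1001) = 62779000/1001 ≈ 62716.284 → 62716.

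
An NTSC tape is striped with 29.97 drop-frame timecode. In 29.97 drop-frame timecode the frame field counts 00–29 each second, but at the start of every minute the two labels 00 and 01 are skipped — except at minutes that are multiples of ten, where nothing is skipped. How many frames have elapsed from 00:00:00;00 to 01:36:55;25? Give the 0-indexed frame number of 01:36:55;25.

174301

Complete 10-minute blocks: 9, each 17982 frames → 161838.
Remaining 6 whole minutes in the current block: 1800 + 5 × 1798 = 10790 frames.
Within the current minute: 55 × 30 + 25 − 2 = 1673 (labels ;00/;01 skipped at this minute). Total = 161838 + 10790 + 1673 = 174301.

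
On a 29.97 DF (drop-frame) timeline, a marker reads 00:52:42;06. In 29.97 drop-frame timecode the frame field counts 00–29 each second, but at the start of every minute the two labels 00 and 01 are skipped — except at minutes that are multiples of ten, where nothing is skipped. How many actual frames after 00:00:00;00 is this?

94772

As if non-drop at 30 labels/s: (0 × 3600 + 52 × 60 + 42) × 30 + 6 = 94866.
Minute boundaries passed: 52; those not divisible by 10: 52 − 5 = 47; dropped labels = 2 × 47 = 94.
Actual frame index = 94866 − 94 = 94772.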